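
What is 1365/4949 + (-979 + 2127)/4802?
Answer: 17837/34643 ≈ 0.51488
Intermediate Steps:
1365/4949 + (-979 + 2127)/4802 = 1365*(1/4949) + 1148*(1/4802) = 195/707 + 82/343 = 17837/34643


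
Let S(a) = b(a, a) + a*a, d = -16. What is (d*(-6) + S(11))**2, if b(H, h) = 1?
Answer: 47524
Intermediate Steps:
S(a) = 1 + a**2 (S(a) = 1 + a*a = 1 + a**2)
(d*(-6) + S(11))**2 = (-16*(-6) + (1 + 11**2))**2 = (96 + (1 + 121))**2 = (96 + 122)**2 = 218**2 = 47524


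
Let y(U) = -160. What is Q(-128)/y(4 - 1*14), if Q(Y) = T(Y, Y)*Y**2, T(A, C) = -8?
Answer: 4096/5 ≈ 819.20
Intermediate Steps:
Q(Y) = -8*Y**2
Q(-128)/y(4 - 1*14) = -8*(-128)**2/(-160) = -8*16384*(-1/160) = -131072*(-1/160) = 4096/5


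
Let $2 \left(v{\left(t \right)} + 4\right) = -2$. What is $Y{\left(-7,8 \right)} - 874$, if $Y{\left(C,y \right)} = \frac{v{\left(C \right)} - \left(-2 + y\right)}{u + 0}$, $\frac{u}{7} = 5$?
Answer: $- \frac{30601}{35} \approx -874.31$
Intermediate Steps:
$v{\left(t \right)} = -5$ ($v{\left(t \right)} = -4 + \frac{1}{2} \left(-2\right) = -4 - 1 = -5$)
$u = 35$ ($u = 7 \cdot 5 = 35$)
$Y{\left(C,y \right)} = - \frac{3}{35} - \frac{y}{35}$ ($Y{\left(C,y \right)} = \frac{-5 - \left(-2 + y\right)}{35 + 0} = \frac{-3 - y}{35} = \left(-3 - y\right) \frac{1}{35} = - \frac{3}{35} - \frac{y}{35}$)
$Y{\left(-7,8 \right)} - 874 = \left(- \frac{3}{35} - \frac{8}{35}\right) - 874 = - \frac{11}{35} - 874 = - \frac{30601}{35}$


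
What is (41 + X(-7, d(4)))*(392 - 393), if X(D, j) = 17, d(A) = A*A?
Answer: -58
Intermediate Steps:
d(A) = A**2
(41 + X(-7, d(4)))*(392 - 393) = (41 + 17)*(392 - 393) = 58*(-1) = -58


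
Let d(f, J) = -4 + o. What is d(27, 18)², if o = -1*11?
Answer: 225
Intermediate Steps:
o = -11
d(f, J) = -15 (d(f, J) = -4 - 11 = -15)
d(27, 18)² = (-15)² = 225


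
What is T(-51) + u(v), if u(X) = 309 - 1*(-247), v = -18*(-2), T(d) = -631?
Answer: -75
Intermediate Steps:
v = 36
u(X) = 556 (u(X) = 309 + 247 = 556)
T(-51) + u(v) = -631 + 556 = -75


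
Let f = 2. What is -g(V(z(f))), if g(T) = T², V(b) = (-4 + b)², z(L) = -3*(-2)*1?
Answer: -16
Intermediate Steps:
z(L) = 6 (z(L) = 6*1 = 6)
-g(V(z(f))) = -((-4 + 6)²)² = -(2²)² = -1*4² = -1*16 = -16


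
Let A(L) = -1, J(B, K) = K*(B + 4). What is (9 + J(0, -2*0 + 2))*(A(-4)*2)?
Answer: -34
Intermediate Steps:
J(B, K) = K*(4 + B)
(9 + J(0, -2*0 + 2))*(A(-4)*2) = (9 + (-2*0 + 2)*(4 + 0))*(-1*2) = (9 + (0 + 2)*4)*(-2) = (9 + 2*4)*(-2) = (9 + 8)*(-2) = 17*(-2) = -34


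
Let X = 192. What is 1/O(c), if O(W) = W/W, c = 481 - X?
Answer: 1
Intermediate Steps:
c = 289 (c = 481 - 1*192 = 481 - 192 = 289)
O(W) = 1
1/O(c) = 1/1 = 1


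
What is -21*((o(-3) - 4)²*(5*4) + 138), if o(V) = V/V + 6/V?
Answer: -13398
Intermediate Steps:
o(V) = 1 + 6/V
-21*((o(-3) - 4)²*(5*4) + 138) = -21*(((6 - 3)/(-3) - 4)²*(5*4) + 138) = -21*((-⅓*3 - 4)²*20 + 138) = -21*((-1 - 4)²*20 + 138) = -21*((-5)²*20 + 138) = -21*(25*20 + 138) = -21*(500 + 138) = -21*638 = -13398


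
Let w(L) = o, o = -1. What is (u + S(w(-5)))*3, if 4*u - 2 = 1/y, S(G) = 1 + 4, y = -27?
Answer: 593/36 ≈ 16.472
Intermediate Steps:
w(L) = -1
S(G) = 5
u = 53/108 (u = 1/2 + (1/4)/(-27) = 1/2 + (1/4)*(-1/27) = 1/2 - 1/108 = 53/108 ≈ 0.49074)
(u + S(w(-5)))*3 = (53/108 + 5)*3 = (593/108)*3 = 593/36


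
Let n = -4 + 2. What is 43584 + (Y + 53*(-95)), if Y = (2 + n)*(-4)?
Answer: 38549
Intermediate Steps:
n = -2
Y = 0 (Y = (2 - 2)*(-4) = 0*(-4) = 0)
43584 + (Y + 53*(-95)) = 43584 + (0 + 53*(-95)) = 43584 + (0 - 5035) = 43584 - 5035 = 38549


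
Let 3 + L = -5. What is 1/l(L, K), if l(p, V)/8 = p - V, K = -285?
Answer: 1/2216 ≈ 0.00045126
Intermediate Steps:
L = -8 (L = -3 - 5 = -8)
l(p, V) = -8*V + 8*p (l(p, V) = 8*(p - V) = -8*V + 8*p)
1/l(L, K) = 1/(-8*(-285) + 8*(-8)) = 1/(2280 - 64) = 1/2216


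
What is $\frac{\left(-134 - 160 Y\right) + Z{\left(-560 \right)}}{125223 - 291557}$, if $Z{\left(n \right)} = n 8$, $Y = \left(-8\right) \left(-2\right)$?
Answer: $\frac{3587}{83167} \approx 0.04313$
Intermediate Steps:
$Y = 16$
$Z{\left(n \right)} = 8 n$
$\frac{\left(-134 - 160 Y\right) + Z{\left(-560 \right)}}{125223 - 291557} = \frac{\left(-134 - 2560\right) + 8 \left(-560\right)}{125223 - 291557} = \frac{\left(-134 - 2560\right) - 4480}{-166334} = \left(-2694 - 4480\right) \left(- \frac{1}{166334}\right) = \left(-7174\right) \left(- \frac{1}{166334}\right) = \frac{3587}{83167}$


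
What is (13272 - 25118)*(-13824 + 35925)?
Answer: -261808446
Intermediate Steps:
(13272 - 25118)*(-13824 + 35925) = -11846*22101 = -261808446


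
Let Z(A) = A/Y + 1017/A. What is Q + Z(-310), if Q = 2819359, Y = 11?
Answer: 9613906903/3410 ≈ 2.8193e+6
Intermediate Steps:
Z(A) = 1017/A + A/11 (Z(A) = A/11 + 1017/A = 1017/A + A/11)
Q + Z(-310) = 2819359 + (1017/(-310) + (1/11)*(-310)) = 2819359 + (1017*(-1/310) - 310/11) = 2819359 + (-1017/310 - 310/11) = 2819359 - 107287/3410 = 9613906903/3410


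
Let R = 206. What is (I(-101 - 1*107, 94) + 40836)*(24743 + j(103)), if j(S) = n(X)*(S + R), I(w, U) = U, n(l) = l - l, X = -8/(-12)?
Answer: 1012730990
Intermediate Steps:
X = ⅔ (X = -8*(-1/12) = ⅔ ≈ 0.66667)
n(l) = 0
j(S) = 0 (j(S) = 0*(S + 206) = 0*(206 + S) = 0)
(I(-101 - 1*107, 94) + 40836)*(24743 + j(103)) = (94 + 40836)*(24743 + 0) = 40930*24743 = 1012730990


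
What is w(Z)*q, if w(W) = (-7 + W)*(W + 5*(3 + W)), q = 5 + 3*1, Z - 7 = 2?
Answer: 1104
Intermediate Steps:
Z = 9 (Z = 7 + 2 = 9)
q = 8 (q = 5 + 3 = 8)
w(W) = (-7 + W)*(15 + 6*W) (w(W) = (-7 + W)*(W + (15 + 5*W)) = (-7 + W)*(15 + 6*W))
w(Z)*q = (-105 - 27*9 + 6*9**2)*8 = (-105 - 243 + 6*81)*8 = (-105 - 243 + 486)*8 = 138*8 = 1104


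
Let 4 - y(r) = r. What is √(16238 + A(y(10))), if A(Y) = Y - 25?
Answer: √16207 ≈ 127.31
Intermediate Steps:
y(r) = 4 - r
A(Y) = -25 + Y
√(16238 + A(y(10))) = √(16238 + (-25 + (4 - 1*10))) = √(16238 + (-25 + (4 - 10))) = √(16238 + (-25 - 6)) = √(16238 - 31) = √16207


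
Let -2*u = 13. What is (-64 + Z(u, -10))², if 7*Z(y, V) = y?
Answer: 826281/196 ≈ 4215.7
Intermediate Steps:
u = -13/2 (u = -½*13 = -13/2 ≈ -6.5000)
Z(y, V) = y/7
(-64 + Z(u, -10))² = (-64 + (⅐)*(-13/2))² = (-64 - 13/14)² = (-909/14)² = 826281/196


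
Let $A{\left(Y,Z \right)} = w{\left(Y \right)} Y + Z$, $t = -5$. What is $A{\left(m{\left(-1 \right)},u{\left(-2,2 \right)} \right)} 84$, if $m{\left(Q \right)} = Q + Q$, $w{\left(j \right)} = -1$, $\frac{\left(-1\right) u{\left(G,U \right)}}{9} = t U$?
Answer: $7728$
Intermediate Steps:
$u{\left(G,U \right)} = 45 U$ ($u{\left(G,U \right)} = - 9 \left(- 5 U\right) = 45 U$)
$m{\left(Q \right)} = 2 Q$
$A{\left(Y,Z \right)} = Z - Y$ ($A{\left(Y,Z \right)} = - Y + Z = Z - Y$)
$A{\left(m{\left(-1 \right)},u{\left(-2,2 \right)} \right)} 84 = \left(45 \cdot 2 - 2 \left(-1\right)\right) 84 = \left(90 - -2\right) 84 = \left(90 + 2\right) 84 = 92 \cdot 84 = 7728$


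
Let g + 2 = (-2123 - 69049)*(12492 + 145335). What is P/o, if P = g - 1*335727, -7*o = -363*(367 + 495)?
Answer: -78632392811/312906 ≈ -2.5130e+5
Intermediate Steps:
g = -11232863246 (g = -2 + (-2123 - 69049)*(12492 + 145335) = -2 - 71172*157827 = -2 - 11232863244 = -11232863246)
o = 312906/7 (o = -(-363)*(367 + 495)/7 = -(-363)*862/7 = -⅐*(-312906) = 312906/7 ≈ 44701.)
P = -11233198973 (P = -11232863246 - 1*335727 = -11232863246 - 335727 = -11233198973)
P/o = -11233198973/312906/7 = -11233198973*7/312906 = -78632392811/312906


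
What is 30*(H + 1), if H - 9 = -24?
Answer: -420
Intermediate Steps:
H = -15 (H = 9 - 24 = -15)
30*(H + 1) = 30*(-15 + 1) = 30*(-14) = -420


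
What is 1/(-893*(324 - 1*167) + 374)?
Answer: -1/139827 ≈ -7.1517e-6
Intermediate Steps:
1/(-893*(324 - 1*167) + 374) = 1/(-893*(324 - 167) + 374) = 1/(-893*157 + 374) = 1/(-140201 + 374) = 1/(-139827) = -1/139827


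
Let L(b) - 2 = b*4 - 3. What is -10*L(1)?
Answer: -30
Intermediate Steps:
L(b) = -1 + 4*b (L(b) = 2 + (b*4 - 3) = 2 + (4*b - 3) = 2 + (-3 + 4*b) = -1 + 4*b)
-10*L(1) = -10*(-1 + 4*1) = -10*(-1 + 4) = -10*3 = -30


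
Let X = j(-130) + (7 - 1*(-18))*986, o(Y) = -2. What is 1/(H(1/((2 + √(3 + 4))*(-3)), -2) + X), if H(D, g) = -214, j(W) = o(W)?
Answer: 1/24434 ≈ 4.0927e-5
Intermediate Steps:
j(W) = -2
X = 24648 (X = -2 + (7 - 1*(-18))*986 = -2 + (7 + 18)*986 = -2 + 25*986 = -2 + 24650 = 24648)
1/(H(1/((2 + √(3 + 4))*(-3)), -2) + X) = 1/(-214 + 24648) = 1/24434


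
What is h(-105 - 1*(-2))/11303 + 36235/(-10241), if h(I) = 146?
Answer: -408069019/115754023 ≈ -3.5253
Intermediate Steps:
h(-105 - 1*(-2))/11303 + 36235/(-10241) = 146/11303 + 36235/(-10241) = 146*(1/11303) + 36235*(-1/10241) = 146/11303 - 36235/10241 = -408069019/115754023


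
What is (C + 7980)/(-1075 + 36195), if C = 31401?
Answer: 39381/35120 ≈ 1.1213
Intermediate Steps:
(C + 7980)/(-1075 + 36195) = (31401 + 7980)/(-1075 + 36195) = 39381/35120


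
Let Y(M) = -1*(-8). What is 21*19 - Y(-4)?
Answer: 391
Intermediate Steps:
Y(M) = 8
21*19 - Y(-4) = 21*19 - 1*8 = 399 - 8 = 391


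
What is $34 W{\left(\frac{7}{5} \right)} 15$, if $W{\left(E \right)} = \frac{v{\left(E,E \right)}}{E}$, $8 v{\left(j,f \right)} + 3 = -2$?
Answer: $- \frac{6375}{28} \approx -227.68$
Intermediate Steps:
$v{\left(j,f \right)} = - \frac{5}{8}$ ($v{\left(j,f \right)} = - \frac{3}{8} + \frac{1}{8} \left(-2\right) = - \frac{3}{8} - \frac{1}{4} = - \frac{5}{8}$)
$W{\left(E \right)} = - \frac{5}{8 E}$
$34 W{\left(\frac{7}{5} \right)} 15 = 34 \left(- \frac{5}{8 \cdot \frac{7}{5}}\right) 15 = 34 \left(\left(- \frac{5}{8}\right) \frac{5}{7}\right) 15 = 34 \left(- \frac{25}{56}\right) 15 = \left(- \frac{425}{28}\right) 15 = - \frac{6375}{28}$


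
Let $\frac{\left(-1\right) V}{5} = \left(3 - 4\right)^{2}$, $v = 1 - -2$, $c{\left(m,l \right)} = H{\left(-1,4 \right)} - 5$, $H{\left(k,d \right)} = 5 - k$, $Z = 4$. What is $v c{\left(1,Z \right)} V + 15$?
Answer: $0$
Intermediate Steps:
$c{\left(m,l \right)} = 1$ ($c{\left(m,l \right)} = \left(5 - -1\right) - 5 = \left(5 + 1\right) - 5 = 6 - 5 = 1$)
$v = 3$ ($v = 1 + 2 = 3$)
$V = -5$ ($V = - 5 \left(3 - 4\right)^{2} = - 5 \left(-1\right)^{2} = \left(-5\right) 1 = -5$)
$v c{\left(1,Z \right)} V + 15 = 3 \cdot 1 \left(-5\right) + 15 = 3 \left(-5\right) + 15 = -15 + 15 = 0$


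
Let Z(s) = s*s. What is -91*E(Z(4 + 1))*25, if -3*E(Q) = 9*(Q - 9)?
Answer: 109200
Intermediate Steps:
Z(s) = s²
E(Q) = 27 - 3*Q (E(Q) = -3*(Q - 9) = -3*(-9 + Q) = -(-81 + 9*Q)/3 = 27 - 3*Q)
-91*E(Z(4 + 1))*25 = -91*(27 - 3*(4 + 1)²)*25 = -91*(27 - 3*5²)*25 = -91*(27 - 3*25)*25 = -91*(27 - 75)*25 = -91*(-48)*25 = 4368*25 = 109200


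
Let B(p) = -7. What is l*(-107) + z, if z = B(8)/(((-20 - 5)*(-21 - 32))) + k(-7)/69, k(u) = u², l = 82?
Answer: -802098508/91425 ≈ -8773.3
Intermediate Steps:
z = 64442/91425 (z = -7*1/((-21 - 32)*(-20 - 5)) + (-7)²/69 = -7/((-25*(-53))) + 49*(1/69) = -7/1325 + 49/69 = 64442/91425 ≈ 0.70486)
l*(-107) + z = 82*(-107) + 64442/91425 = -8774 + 64442/91425 = -802098508/91425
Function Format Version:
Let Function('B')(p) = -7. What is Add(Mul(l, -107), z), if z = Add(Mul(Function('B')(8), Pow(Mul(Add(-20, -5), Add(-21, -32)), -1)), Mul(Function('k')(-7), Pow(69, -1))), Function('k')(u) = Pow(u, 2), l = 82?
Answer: Rational(-802098508, 91425) ≈ -8773.3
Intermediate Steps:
z = Rational(64442, 91425) (z = Add(Mul(-7, Pow(Mul(Add(-20, -5), Add(-21, -32)), -1)), Mul(Pow(-7, 2), Pow(69, -1))) = Add(Mul(-7, Pow(Mul(-25, -53), -1)), Mul(49, Rational(1, 69))) = Add(Mul(-7, Pow(1325, -1)), Rational(49, 69)) = Add(Mul(-7, Rational(1, 1325)), Rational(49, 69)) = Add(Rational(-7, 1325), Rational(49, 69)) = Rational(64442, 91425) ≈ 0.70486)
Add(Mul(l, -107), z) = Add(Mul(82, -107), Rational(64442, 91425)) = Add(-8774, Rational(64442, 91425)) = Rational(-802098508, 91425)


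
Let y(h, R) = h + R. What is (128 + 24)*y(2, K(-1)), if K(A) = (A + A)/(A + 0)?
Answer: 608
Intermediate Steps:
K(A) = 2 (K(A) = (2*A)/A = 2)
y(h, R) = R + h
(128 + 24)*y(2, K(-1)) = (128 + 24)*(2 + 2) = 152*4 = 608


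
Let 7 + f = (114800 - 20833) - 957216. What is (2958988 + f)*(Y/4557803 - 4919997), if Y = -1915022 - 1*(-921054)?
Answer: -46995486723526074188/4557803 ≈ -1.0311e+13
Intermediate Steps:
Y = -993968 (Y = -1915022 + 921054 = -993968)
f = -863256 (f = -7 + ((114800 - 20833) - 957216) = -7 + (93967 - 957216) = -7 - 863249 = -863256)
(2958988 + f)*(Y/4557803 - 4919997) = (2958988 - 863256)*(-993968/4557803 - 4919997) = 2095732*(-993968*1/4557803 - 4919997) = 2095732*(-993968/4557803 - 4919997) = 2095732*(-22424378080559/4557803) = -46995486723526074188/4557803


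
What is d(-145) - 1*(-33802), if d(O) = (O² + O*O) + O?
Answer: 75707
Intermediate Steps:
d(O) = O + 2*O² (d(O) = (O² + O²) + O = 2*O² + O = O + 2*O²)
d(-145) - 1*(-33802) = -145*(1 + 2*(-145)) - 1*(-33802) = -145*(1 - 290) + 33802 = -145*(-289) + 33802 = 41905 + 33802 = 75707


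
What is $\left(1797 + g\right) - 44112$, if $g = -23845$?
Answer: $-66160$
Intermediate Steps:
$\left(1797 + g\right) - 44112 = \left(1797 - 23845\right) - 44112 = -22048 - 44112 = -66160$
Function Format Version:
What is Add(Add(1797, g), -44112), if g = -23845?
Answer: -66160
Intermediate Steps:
Add(Add(1797, g), -44112) = Add(Add(1797, -23845), -44112) = Add(-22048, -44112) = -66160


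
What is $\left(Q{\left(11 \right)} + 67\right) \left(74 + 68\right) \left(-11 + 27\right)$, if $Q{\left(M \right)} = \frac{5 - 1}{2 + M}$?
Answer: $\frac{1988000}{13} \approx 1.5292 \cdot 10^{5}$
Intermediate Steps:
$Q{\left(M \right)} = \frac{4}{2 + M}$
$\left(Q{\left(11 \right)} + 67\right) \left(74 + 68\right) \left(-11 + 27\right) = \left(\frac{4}{2 + 11} + 67\right) \left(74 + 68\right) \left(-11 + 27\right) = \left(\frac{4}{13} + 67\right) 142 \cdot 16 = \left(4 \cdot \frac{1}{13} + 67\right) 2272 = \left(\frac{4}{13} + 67\right) 2272 = \frac{875}{13} \cdot 2272 = \frac{1988000}{13}$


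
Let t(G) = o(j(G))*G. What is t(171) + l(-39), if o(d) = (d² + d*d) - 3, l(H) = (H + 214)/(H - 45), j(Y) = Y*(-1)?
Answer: 119998883/12 ≈ 9.9999e+6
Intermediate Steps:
j(Y) = -Y
l(H) = (214 + H)/(-45 + H)
o(d) = -3 + 2*d² (o(d) = (d² + d²) - 3 = 2*d² - 3 = -3 + 2*d²)
t(G) = G*(-3 + 2*G²) (t(G) = (-3 + 2*(-G)²)*G = (-3 + 2*G²)*G = G*(-3 + 2*G²))
t(171) + l(-39) = 171*(-3 + 2*171²) + (214 - 39)/(-45 - 39) = 171*(-3 + 2*29241) + 175/(-84) = 171*(-3 + 58482) - 1/84*175 = 171*58479 - 25/12 = 9999909 - 25/12 = 119998883/12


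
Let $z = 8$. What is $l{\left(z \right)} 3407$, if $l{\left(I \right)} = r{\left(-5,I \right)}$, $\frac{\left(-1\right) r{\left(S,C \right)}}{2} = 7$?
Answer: $-47698$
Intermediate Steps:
$r{\left(S,C \right)} = -14$ ($r{\left(S,C \right)} = \left(-2\right) 7 = -14$)
$l{\left(I \right)} = -14$
$l{\left(z \right)} 3407 = \left(-14\right) 3407 = -47698$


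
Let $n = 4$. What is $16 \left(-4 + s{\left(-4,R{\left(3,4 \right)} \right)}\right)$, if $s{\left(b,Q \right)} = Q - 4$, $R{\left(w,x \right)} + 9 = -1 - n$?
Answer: $-352$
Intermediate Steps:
$R{\left(w,x \right)} = -14$ ($R{\left(w,x \right)} = -9 - 5 = -14$)
$s{\left(b,Q \right)} = -4 + Q$
$16 \left(-4 + s{\left(-4,R{\left(3,4 \right)} \right)}\right) = 16 \left(-4 - 18\right) = 16 \left(-22\right) = -352$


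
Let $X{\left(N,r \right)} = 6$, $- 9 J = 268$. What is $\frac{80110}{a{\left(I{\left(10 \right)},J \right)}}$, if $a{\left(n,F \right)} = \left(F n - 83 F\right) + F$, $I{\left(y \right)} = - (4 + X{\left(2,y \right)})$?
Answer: $\frac{360495}{12328} \approx 29.242$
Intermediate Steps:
$J = - \frac{268}{9}$ ($J = \left(- \frac{1}{9}\right) 268 = - \frac{268}{9} \approx -29.778$)
$I{\left(y \right)} = -10$ ($I{\left(y \right)} = - (4 + 6) = \left(-1\right) 10 = -10$)
$a{\left(n,F \right)} = - 82 F + F n$ ($a{\left(n,F \right)} = \left(- 83 F + F n\right) + F = - 82 F + F n$)
$\frac{80110}{a{\left(I{\left(10 \right)},J \right)}} = \frac{80110}{\left(- \frac{268}{9}\right) \left(-82 - 10\right)} = \frac{80110}{\left(- \frac{268}{9}\right) \left(-92\right)} = \frac{80110}{\frac{24656}{9}} = 80110 \cdot \frac{9}{24656} = \frac{360495}{12328}$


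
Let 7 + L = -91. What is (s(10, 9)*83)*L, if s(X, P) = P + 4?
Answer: -105742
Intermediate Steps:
L = -98 (L = -7 - 91 = -98)
s(X, P) = 4 + P
(s(10, 9)*83)*L = ((4 + 9)*83)*(-98) = (13*83)*(-98) = 1079*(-98) = -105742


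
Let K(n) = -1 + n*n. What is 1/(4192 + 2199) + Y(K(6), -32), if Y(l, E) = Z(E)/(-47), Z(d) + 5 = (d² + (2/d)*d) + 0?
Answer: -6525164/300377 ≈ -21.723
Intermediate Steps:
K(n) = -1 + n²
Z(d) = -3 + d² (Z(d) = -5 + ((d² + (2/d)*d) + 0) = -5 + ((d² + 2) + 0) = -5 + ((2 + d²) + 0) = -5 + (2 + d²) = -3 + d²)
Y(l, E) = 3/47 - E²/47 (Y(l, E) = (-3 + E²)/(-47) = (-3 + E²)*(-1/47) = 3/47 - E²/47)
1/(4192 + 2199) + Y(K(6), -32) = 1/(4192 + 2199) + (3/47 - 1/47*(-32)²) = 1/6391 + (3/47 - 1/47*1024) = 1/6391 + (3/47 - 1024/47) = 1/6391 - 1021/47 = -6525164/300377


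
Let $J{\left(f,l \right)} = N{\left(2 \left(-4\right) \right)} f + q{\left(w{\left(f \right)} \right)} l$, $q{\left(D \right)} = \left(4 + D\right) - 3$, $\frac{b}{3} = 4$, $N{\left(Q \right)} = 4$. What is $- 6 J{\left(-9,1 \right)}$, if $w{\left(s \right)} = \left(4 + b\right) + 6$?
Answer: $78$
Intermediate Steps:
$b = 12$ ($b = 3 \cdot 4 = 12$)
$w{\left(s \right)} = 22$ ($w{\left(s \right)} = \left(4 + 12\right) + 6 = 16 + 6 = 22$)
$q{\left(D \right)} = 1 + D$
$J{\left(f,l \right)} = 4 f + 23 l$ ($J{\left(f,l \right)} = 4 f + \left(1 + 22\right) l = 4 f + 23 l$)
$- 6 J{\left(-9,1 \right)} = - 6 \left(4 \left(-9\right) + 23 \cdot 1\right) = - 6 \left(-36 + 23\right) = \left(-6\right) \left(-13\right) = 78$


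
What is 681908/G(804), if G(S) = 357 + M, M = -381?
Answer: -170477/6 ≈ -28413.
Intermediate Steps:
G(S) = -24 (G(S) = 357 - 381 = -24)
681908/G(804) = 681908/(-24) = 681908*(-1/24) = -170477/6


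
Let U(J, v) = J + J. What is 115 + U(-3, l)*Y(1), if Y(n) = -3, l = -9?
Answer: 133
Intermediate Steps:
U(J, v) = 2*J
115 + U(-3, l)*Y(1) = 115 + (2*(-3))*(-3) = 115 - 6*(-3) = 115 + 18 = 133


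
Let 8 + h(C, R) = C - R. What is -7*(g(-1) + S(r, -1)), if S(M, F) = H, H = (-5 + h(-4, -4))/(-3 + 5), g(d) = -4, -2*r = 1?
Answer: 147/2 ≈ 73.500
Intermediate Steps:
r = -½ (r = -½*1 = -½ ≈ -0.50000)
h(C, R) = -8 + C - R (h(C, R) = -8 + (C - R) = -8 + C - R)
H = -13/2 (H = (-5 + (-8 - 4 - 1*(-4)))/(-3 + 5) = (-5 + (-8 - 4 + 4))/2 = (-5 - 8)*(½) = -13*½ = -13/2 ≈ -6.5000)
S(M, F) = -13/2
-7*(g(-1) + S(r, -1)) = -7*(-4 - 13/2) = -7*(-21/2) = 147/2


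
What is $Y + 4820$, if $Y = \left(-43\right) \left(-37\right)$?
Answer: $6411$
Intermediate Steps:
$Y = 1591$
$Y + 4820 = 1591 + 4820 = 6411$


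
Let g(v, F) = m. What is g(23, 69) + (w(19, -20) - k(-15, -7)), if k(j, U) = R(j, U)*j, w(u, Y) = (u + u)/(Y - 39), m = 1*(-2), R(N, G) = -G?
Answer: 6039/59 ≈ 102.36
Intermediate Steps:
m = -2
g(v, F) = -2
w(u, Y) = 2*u/(-39 + Y) (w(u, Y) = (2*u)/(-39 + Y) = 2*u/(-39 + Y))
k(j, U) = -U*j (k(j, U) = (-U)*j = -U*j)
g(23, 69) + (w(19, -20) - k(-15, -7)) = -2 + (2*19/(-39 - 20) - (-1)*(-7)*(-15)) = -2 + (2*19/(-59) - 1*(-105)) = -2 + (2*19*(-1/59) + 105) = -2 + (-38/59 + 105) = -2 + 6157/59 = 6039/59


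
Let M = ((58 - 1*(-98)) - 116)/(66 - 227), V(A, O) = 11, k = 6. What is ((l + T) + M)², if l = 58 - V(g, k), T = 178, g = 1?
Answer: 1309354225/25921 ≈ 50513.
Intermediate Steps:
M = -40/161 (M = ((58 + 98) - 116)/(-161) = (156 - 116)*(-1/161) = 40*(-1/161) = -40/161 ≈ -0.24845)
l = 47 (l = 58 - 1*11 = 58 - 11 = 47)
((l + T) + M)² = ((47 + 178) - 40/161)² = (225 - 40/161)² = (36185/161)² = 1309354225/25921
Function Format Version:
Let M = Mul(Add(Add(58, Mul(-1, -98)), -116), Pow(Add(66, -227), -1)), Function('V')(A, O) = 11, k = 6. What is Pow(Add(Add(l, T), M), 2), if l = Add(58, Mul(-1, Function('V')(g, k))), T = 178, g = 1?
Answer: Rational(1309354225, 25921) ≈ 50513.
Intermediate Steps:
M = Rational(-40, 161) (M = Mul(Add(Add(58, 98), -116), Pow(-161, -1)) = Mul(Add(156, -116), Rational(-1, 161)) = Mul(40, Rational(-1, 161)) = Rational(-40, 161) ≈ -0.24845)
l = 47 (l = Add(58, Mul(-1, 11)) = Add(58, -11) = 47)
Pow(Add(Add(l, T), M), 2) = Pow(Add(Add(47, 178), Rational(-40, 161)), 2) = Pow(Add(225, Rational(-40, 161)), 2) = Pow(Rational(36185, 161), 2) = Rational(1309354225, 25921)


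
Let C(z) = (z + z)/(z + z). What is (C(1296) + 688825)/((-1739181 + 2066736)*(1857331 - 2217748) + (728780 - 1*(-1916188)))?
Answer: -688826/118053745467 ≈ -5.8349e-6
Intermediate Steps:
C(z) = 1 (C(z) = (2*z)/((2*z)) = (2*z)*(1/(2*z)) = 1)
(C(1296) + 688825)/((-1739181 + 2066736)*(1857331 - 2217748) + (728780 - 1*(-1916188))) = (1 + 688825)/((-1739181 + 2066736)*(1857331 - 2217748) + (728780 - 1*(-1916188))) = 688826/(327555*(-360417) + (728780 + 1916188)) = 688826/(-118056390435 + 2644968) = 688826/(-118053745467) = 688826*(-1/118053745467) = -688826/118053745467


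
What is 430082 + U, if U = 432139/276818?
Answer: 119054871215/276818 ≈ 4.3008e+5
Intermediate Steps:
U = 432139/276818 (U = 432139*(1/276818) = 432139/276818 ≈ 1.5611)
430082 + U = 430082 + 432139/276818 = 119054871215/276818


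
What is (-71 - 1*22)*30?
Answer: -2790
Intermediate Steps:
(-71 - 1*22)*30 = (-71 - 22)*30 = -93*30 = -2790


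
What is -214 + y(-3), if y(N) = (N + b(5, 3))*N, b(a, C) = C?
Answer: -214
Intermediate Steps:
y(N) = N*(3 + N) (y(N) = (N + 3)*N = (3 + N)*N = N*(3 + N))
-214 + y(-3) = -214 - 3*(3 - 3) = -214 - 3*0 = -214 + 0 = -214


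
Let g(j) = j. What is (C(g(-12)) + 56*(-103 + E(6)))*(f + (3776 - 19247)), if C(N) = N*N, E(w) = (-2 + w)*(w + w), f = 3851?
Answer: 34116320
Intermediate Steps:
E(w) = 2*w*(-2 + w) (E(w) = (-2 + w)*(2*w) = 2*w*(-2 + w))
C(N) = N²
(C(g(-12)) + 56*(-103 + E(6)))*(f + (3776 - 19247)) = ((-12)² + 56*(-103 + 2*6*(-2 + 6)))*(3851 + (3776 - 19247)) = (144 + 56*(-103 + 2*6*4))*(3851 - 15471) = (144 + 56*(-103 + 48))*(-11620) = (144 + 56*(-55))*(-11620) = (144 - 3080)*(-11620) = -2936*(-11620) = 34116320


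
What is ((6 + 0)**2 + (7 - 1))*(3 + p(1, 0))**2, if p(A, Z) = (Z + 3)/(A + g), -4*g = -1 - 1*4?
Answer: 2366/3 ≈ 788.67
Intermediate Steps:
g = 5/4 (g = -(-1 - 1*4)/4 = -(-1 - 4)/4 = -1/4*(-5) = 5/4 ≈ 1.2500)
p(A, Z) = (3 + Z)/(5/4 + A) (p(A, Z) = (Z + 3)/(A + 5/4) = (3 + Z)/(5/4 + A))
((6 + 0)**2 + (7 - 1))*(3 + p(1, 0))**2 = ((6 + 0)**2 + (7 - 1))*(3 + 4*(3 + 0)/(5 + 4*1))**2 = (6**2 + 6)*(3 + 4*3/(5 + 4))**2 = (36 + 6)*(3 + 4*3/9)**2 = 42*(3 + 4*(1/9)*3)**2 = 42*(3 + 4/3)**2 = 42*(13/3)**2 = 42*(169/9) = 2366/3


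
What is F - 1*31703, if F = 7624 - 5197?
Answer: -29276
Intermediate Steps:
F = 2427
F - 1*31703 = 2427 - 1*31703 = 2427 - 31703 = -29276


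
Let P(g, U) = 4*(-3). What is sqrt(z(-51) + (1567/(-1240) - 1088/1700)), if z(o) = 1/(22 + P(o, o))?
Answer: I*sqrt(693346)/620 ≈ 1.343*I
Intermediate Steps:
P(g, U) = -12
z(o) = 1/10 (z(o) = 1/(22 - 12) = 1/10)
sqrt(z(-51) + (1567/(-1240) - 1088/1700)) = sqrt(1/10 + (1567/(-1240) - 1088/1700)) = sqrt(1/10 + (1567*(-1/1240) - 1088*1/1700)) = sqrt(1/10 + (-1567/1240 - 16/25)) = sqrt(1/10 - 11803/6200) = sqrt(-11183/6200) = I*sqrt(693346)/620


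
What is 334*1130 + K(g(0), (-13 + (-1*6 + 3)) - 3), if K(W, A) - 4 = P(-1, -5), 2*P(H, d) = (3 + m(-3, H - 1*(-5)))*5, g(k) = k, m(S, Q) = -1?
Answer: 377429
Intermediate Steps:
P(H, d) = 5 (P(H, d) = ((3 - 1)*5)/2 = (2*5)/2 = (½)*10 = 5)
K(W, A) = 9 (K(W, A) = 4 + 5 = 9)
334*1130 + K(g(0), (-13 + (-1*6 + 3)) - 3) = 334*1130 + 9 = 377420 + 9 = 377429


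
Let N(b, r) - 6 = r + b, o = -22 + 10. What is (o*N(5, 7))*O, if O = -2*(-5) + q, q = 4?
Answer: -3024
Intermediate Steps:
o = -12
N(b, r) = 6 + b + r (N(b, r) = 6 + (r + b) = 6 + (b + r) = 6 + b + r)
O = 14 (O = -2*(-5) + 4 = 10 + 4 = 14)
(o*N(5, 7))*O = -12*(6 + 5 + 7)*14 = -12*18*14 = -216*14 = -3024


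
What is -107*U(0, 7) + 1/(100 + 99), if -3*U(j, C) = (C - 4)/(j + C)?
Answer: 21300/1393 ≈ 15.291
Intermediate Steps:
U(j, C) = -(-4 + C)/(3*(C + j)) (U(j, C) = -(C - 4)/(3*(j + C)) = -(-4 + C)/(3*(C + j)))
-107*U(0, 7) + 1/(100 + 99) = -107*(4 - 1*7)/(3*(7 + 0)) + 1/(100 + 99) = -107*(4 - 7)/(3*7) + 1/199 = -107*(-3)/(3*7) + 1/199 = -107*(-1/7) + 1/199 = 107/7 + 1/199 = 21300/1393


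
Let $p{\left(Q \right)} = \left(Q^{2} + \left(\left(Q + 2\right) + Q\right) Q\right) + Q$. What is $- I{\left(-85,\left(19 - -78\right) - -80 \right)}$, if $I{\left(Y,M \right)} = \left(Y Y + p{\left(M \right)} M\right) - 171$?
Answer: $-16736740$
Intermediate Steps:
$p{\left(Q \right)} = Q + Q^{2} + Q \left(2 + 2 Q\right)$ ($p{\left(Q \right)} = \left(Q^{2} + \left(\left(2 + Q\right) + Q\right) Q\right) + Q = \left(Q^{2} + \left(2 + 2 Q\right) Q\right) + Q = \left(Q^{2} + Q \left(2 + 2 Q\right)\right) + Q = Q + Q^{2} + Q \left(2 + 2 Q\right)$)
$I{\left(Y,M \right)} = -171 + Y^{2} + 3 M^{2} \left(1 + M\right)$ ($I{\left(Y,M \right)} = \left(Y Y + 3 M \left(1 + M\right) M\right) - 171 = \left(Y^{2} + 3 M^{2} \left(1 + M\right)\right) - 171 = -171 + Y^{2} + 3 M^{2} \left(1 + M\right)$)
$- I{\left(-85,\left(19 - -78\right) - -80 \right)} = - (-171 + \left(-85\right)^{2} + 3 \left(\left(19 - -78\right) - -80\right)^{2} \left(1 + \left(\left(19 - -78\right) - -80\right)\right)) = - (-171 + 7225 + 3 \left(\left(19 + 78\right) + 80\right)^{2} \left(1 + \left(\left(19 + 78\right) + 80\right)\right)) = - (-171 + 7225 + 3 \left(97 + 80\right)^{2} \left(1 + \left(97 + 80\right)\right)) = - (-171 + 7225 + 3 \cdot 177^{2} \left(1 + 177\right)) = - (-171 + 7225 + 3 \cdot 31329 \cdot 178) = - (-171 + 7225 + 16729686) = \left(-1\right) 16736740 = -16736740$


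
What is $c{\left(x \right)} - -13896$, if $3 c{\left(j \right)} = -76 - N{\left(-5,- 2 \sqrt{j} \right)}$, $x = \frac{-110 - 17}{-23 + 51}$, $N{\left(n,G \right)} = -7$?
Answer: $13873$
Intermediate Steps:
$x = - \frac{127}{28} \approx -4.5357$
$c{\left(j \right)} = -23$ ($c{\left(j \right)} = \frac{-76 - -7}{3} = \frac{-76 + 7}{3} = \frac{1}{3} \left(-69\right) = -23$)
$c{\left(x \right)} - -13896 = -23 - -13896 = -23 + 13896 = 13873$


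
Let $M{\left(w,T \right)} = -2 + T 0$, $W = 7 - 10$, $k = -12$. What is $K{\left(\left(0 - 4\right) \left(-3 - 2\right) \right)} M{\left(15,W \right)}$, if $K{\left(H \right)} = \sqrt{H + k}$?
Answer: $- 4 \sqrt{2} \approx -5.6569$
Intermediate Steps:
$W = -3$ ($W = 7 - 10 = -3$)
$K{\left(H \right)} = \sqrt{-12 + H}$ ($K{\left(H \right)} = \sqrt{H - 12} = \sqrt{-12 + H}$)
$M{\left(w,T \right)} = -2$ ($M{\left(w,T \right)} = -2 + 0 = -2$)
$K{\left(\left(0 - 4\right) \left(-3 - 2\right) \right)} M{\left(15,W \right)} = \sqrt{-12 + \left(0 - 4\right) \left(-3 - 2\right)} \left(-2\right) = \sqrt{-12 - -20} \left(-2\right) = \sqrt{-12 + 20} \left(-2\right) = \sqrt{8} \left(-2\right) = 2 \sqrt{2} \left(-2\right) = - 4 \sqrt{2}$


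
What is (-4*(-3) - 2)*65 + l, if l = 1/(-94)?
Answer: 61099/94 ≈ 649.99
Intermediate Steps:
l = -1/94 ≈ -0.010638
(-4*(-3) - 2)*65 + l = (-4*(-3) - 2)*65 - 1/94 = (12 - 2)*65 - 1/94 = 10*65 - 1/94 = 650 - 1/94 = 61099/94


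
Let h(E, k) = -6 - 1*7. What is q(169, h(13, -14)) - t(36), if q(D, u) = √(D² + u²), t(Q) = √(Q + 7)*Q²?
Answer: -1296*√43 + 13*√170 ≈ -8328.9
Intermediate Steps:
h(E, k) = -13 (h(E, k) = -6 - 7 = -13)
t(Q) = Q²*√(7 + Q) (t(Q) = √(7 + Q)*Q² = Q²*√(7 + Q))
q(169, h(13, -14)) - t(36) = √(169² + (-13)²) - 36²*√(7 + 36) = √(28561 + 169) - 1296*√43 = √28730 - 1296*√43 = 13*√170 - 1296*√43 = -1296*√43 + 13*√170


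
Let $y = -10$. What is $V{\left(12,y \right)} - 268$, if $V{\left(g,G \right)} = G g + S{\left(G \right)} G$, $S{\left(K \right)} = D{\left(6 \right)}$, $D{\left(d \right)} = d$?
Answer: $-448$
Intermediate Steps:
$S{\left(K \right)} = 6$
$V{\left(g,G \right)} = 6 G + G g$ ($V{\left(g,G \right)} = G g + 6 G = 6 G + G g$)
$V{\left(12,y \right)} - 268 = - 10 \left(6 + 12\right) - 268 = \left(-10\right) 18 - 268 = -180 - 268 = -448$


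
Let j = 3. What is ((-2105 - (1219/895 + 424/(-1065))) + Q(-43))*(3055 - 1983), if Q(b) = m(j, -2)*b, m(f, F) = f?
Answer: -456738829552/190635 ≈ -2.3959e+6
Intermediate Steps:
Q(b) = 3*b
((-2105 - (1219/895 + 424/(-1065))) + Q(-43))*(3055 - 1983) = ((-2105 - (1219/895 + 424/(-1065))) + 3*(-43))*(3055 - 1983) = ((-2105 - (1219*(1/895) + 424*(-1/1065))) - 129)*1072 = ((-2105 - (1219/895 - 424/1065)) - 129)*1072 = ((-2105 - 1*183751/190635) - 129)*1072 = ((-2105 - 183751/190635) - 129)*1072 = (-401470426/190635 - 129)*1072 = -426062341/190635*1072 = -456738829552/190635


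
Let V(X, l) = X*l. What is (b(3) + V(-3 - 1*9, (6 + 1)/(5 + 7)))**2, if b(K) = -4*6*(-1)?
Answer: 289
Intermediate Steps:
b(K) = 24 (b(K) = -24*(-1) = 24)
(b(3) + V(-3 - 1*9, (6 + 1)/(5 + 7)))**2 = (24 + (-3 - 1*9)*((6 + 1)/(5 + 7)))**2 = (24 + (-3 - 9)*(7/12))**2 = (24 - 84/12)**2 = (24 - 12*7/12)**2 = (24 - 7)**2 = 17**2 = 289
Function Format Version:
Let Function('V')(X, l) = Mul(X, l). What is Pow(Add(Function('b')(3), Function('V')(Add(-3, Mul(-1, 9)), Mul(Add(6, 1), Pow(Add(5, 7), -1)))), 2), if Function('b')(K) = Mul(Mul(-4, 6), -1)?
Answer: 289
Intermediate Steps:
Function('b')(K) = 24 (Function('b')(K) = Mul(-24, -1) = 24)
Pow(Add(Function('b')(3), Function('V')(Add(-3, Mul(-1, 9)), Mul(Add(6, 1), Pow(Add(5, 7), -1)))), 2) = Pow(Add(24, Mul(Add(-3, Mul(-1, 9)), Mul(Add(6, 1), Pow(Add(5, 7), -1)))), 2) = Pow(Add(24, Mul(Add(-3, -9), Mul(7, Pow(12, -1)))), 2) = Pow(Add(24, Mul(-12, Mul(7, Rational(1, 12)))), 2) = Pow(Add(24, Mul(-12, Rational(7, 12))), 2) = Pow(Add(24, -7), 2) = Pow(17, 2) = 289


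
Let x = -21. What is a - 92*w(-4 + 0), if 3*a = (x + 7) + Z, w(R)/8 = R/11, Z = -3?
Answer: 8645/33 ≈ 261.97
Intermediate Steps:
w(R) = 8*R/11 (w(R) = 8*(R/11) = 8*R/11)
a = -17/3 (a = ((-21 + 7) - 3)/3 = (-14 - 3)/3 = (1/3)*(-17) = -17/3 ≈ -5.6667)
a - 92*w(-4 + 0) = -17/3 - 736*(-4 + 0)/11 = -17/3 - 736*(-4)/11 = -17/3 - 92*(-32/11) = -17/3 + 2944/11 = 8645/33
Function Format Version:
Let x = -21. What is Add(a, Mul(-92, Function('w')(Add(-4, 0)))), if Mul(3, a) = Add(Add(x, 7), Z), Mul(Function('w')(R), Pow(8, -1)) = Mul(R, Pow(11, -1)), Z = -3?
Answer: Rational(8645, 33) ≈ 261.97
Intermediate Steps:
Function('w')(R) = Mul(Rational(8, 11), R) (Function('w')(R) = Mul(8, Mul(R, Pow(11, -1))) = Mul(8, Mul(R, Rational(1, 11))) = Mul(8, Mul(Rational(1, 11), R)) = Mul(Rational(8, 11), R))
a = Rational(-17, 3) (a = Mul(Rational(1, 3), Add(Add(-21, 7), -3)) = Mul(Rational(1, 3), Add(-14, -3)) = Mul(Rational(1, 3), -17) = Rational(-17, 3) ≈ -5.6667)
Add(a, Mul(-92, Function('w')(Add(-4, 0)))) = Add(Rational(-17, 3), Mul(-92, Mul(Rational(8, 11), Add(-4, 0)))) = Add(Rational(-17, 3), Mul(-92, Mul(Rational(8, 11), -4))) = Add(Rational(-17, 3), Mul(-92, Rational(-32, 11))) = Add(Rational(-17, 3), Rational(2944, 11)) = Rational(8645, 33)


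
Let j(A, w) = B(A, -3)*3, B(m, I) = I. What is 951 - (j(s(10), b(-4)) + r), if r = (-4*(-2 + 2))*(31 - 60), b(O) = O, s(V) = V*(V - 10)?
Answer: 960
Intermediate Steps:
s(V) = V*(-10 + V)
r = 0 (r = -4*0*(-29) = 0*(-29) = 0)
j(A, w) = -9 (j(A, w) = -3*3 = -9)
951 - (j(s(10), b(-4)) + r) = 951 - (-9 + 0) = 951 - 1*(-9) = 951 + 9 = 960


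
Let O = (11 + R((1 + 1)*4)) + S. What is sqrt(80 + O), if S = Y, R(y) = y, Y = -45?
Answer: 3*sqrt(6) ≈ 7.3485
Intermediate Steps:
S = -45
O = -26 (O = (11 + (1 + 1)*4) - 45 = (11 + 2*4) - 45 = (11 + 8) - 45 = 19 - 45 = -26)
sqrt(80 + O) = sqrt(80 - 26) = sqrt(54) = 3*sqrt(6)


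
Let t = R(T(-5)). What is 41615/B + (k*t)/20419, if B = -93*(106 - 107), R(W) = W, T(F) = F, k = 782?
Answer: 849373055/1898967 ≈ 447.28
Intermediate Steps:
t = -5
B = 93 (B = -93*(-1) = 93)
41615/B + (k*t)/20419 = 41615/93 + (782*(-5))/20419 = 41615*(1/93) - 3910*1/20419 = 41615/93 - 3910/20419 = 849373055/1898967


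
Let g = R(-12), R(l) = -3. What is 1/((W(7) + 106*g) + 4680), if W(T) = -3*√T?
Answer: 1454/6342327 + √7/6342327 ≈ 0.00022967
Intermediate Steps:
g = -3
1/((W(7) + 106*g) + 4680) = 1/((-3*√7 + 106*(-3)) + 4680) = 1/((-3*√7 - 318) + 4680) = 1/((-318 - 3*√7) + 4680) = 1/(4362 - 3*√7)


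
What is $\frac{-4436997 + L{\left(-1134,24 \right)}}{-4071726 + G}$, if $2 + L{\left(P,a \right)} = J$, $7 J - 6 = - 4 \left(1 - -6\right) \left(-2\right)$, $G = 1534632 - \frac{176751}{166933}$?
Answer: $\frac{1728253509541}{988224742057} \approx 1.7488$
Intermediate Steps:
$G = \frac{256180546905}{166933}$ ($G = 1534632 - \frac{176751}{166933} = \frac{256180546905}{166933} \approx 1.5346 \cdot 10^{6}$)
$J = \frac{62}{7}$ ($J = \frac{6}{7} + \frac{- 4 \left(1 - -6\right) \left(-2\right)}{7} = \frac{6}{7} + \frac{- 4 \left(1 + 6\right) \left(-2\right)}{7} = \frac{6}{7} + \frac{\left(-4\right) 7 \left(-2\right)}{7} = \frac{6}{7} + \frac{\left(-28\right) \left(-2\right)}{7} = \frac{6}{7} + \frac{1}{7} \cdot 56 = \frac{6}{7} + 8 = \frac{62}{7} \approx 8.8571$)
$L{\left(P,a \right)} = \frac{48}{7}$ ($L{\left(P,a \right)} = -2 + \frac{62}{7} = \frac{48}{7}$)
$\frac{-4436997 + L{\left(-1134,24 \right)}}{-4071726 + G} = \frac{-4436997 + \frac{48}{7}}{-4071726 + \frac{256180546905}{166933}} = - \frac{31058931}{7 \left(- \frac{423524889453}{166933}\right)} = \left(- \frac{31058931}{7}\right) \left(- \frac{166933}{423524889453}\right) = \frac{1728253509541}{988224742057}$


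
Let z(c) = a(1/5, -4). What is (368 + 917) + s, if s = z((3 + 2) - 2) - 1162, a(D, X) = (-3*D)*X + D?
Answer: 628/5 ≈ 125.60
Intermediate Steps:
a(D, X) = D - 3*D*X (a(D, X) = -3*D*X + D = D - 3*D*X)
z(c) = 13/5 (z(c) = (1 - 3*(-4))/5 = (1 + 12)/5 = (⅕)*13 = 13/5)
s = -5797/5 (s = 13/5 - 1162 = -5797/5 ≈ -1159.4)
(368 + 917) + s = (368 + 917) - 5797/5 = 1285 - 5797/5 = 628/5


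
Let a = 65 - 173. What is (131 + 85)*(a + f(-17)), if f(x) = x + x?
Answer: -30672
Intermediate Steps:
f(x) = 2*x
a = -108
(131 + 85)*(a + f(-17)) = (131 + 85)*(-108 + 2*(-17)) = 216*(-108 - 34) = 216*(-142) = -30672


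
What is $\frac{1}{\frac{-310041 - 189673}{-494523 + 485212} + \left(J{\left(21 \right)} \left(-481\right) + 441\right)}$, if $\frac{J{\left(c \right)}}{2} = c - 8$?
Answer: $- \frac{9311}{111837501} \approx -8.3255 \cdot 10^{-5}$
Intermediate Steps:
$J{\left(c \right)} = -16 + 2 c$ ($J{\left(c \right)} = 2 \left(c - 8\right) = 2 \left(-8 + c\right) = -16 + 2 c$)
$\frac{1}{\frac{-310041 - 189673}{-494523 + 485212} + \left(J{\left(21 \right)} \left(-481\right) + 441\right)} = \frac{1}{\frac{-310041 - 189673}{-494523 + 485212} + \left(\left(-16 + 2 \cdot 21\right) \left(-481\right) + 441\right)} = \frac{1}{- \frac{499714}{-9311} + \left(\left(-16 + 42\right) \left(-481\right) + 441\right)} = \frac{1}{\left(-499714\right) \left(- \frac{1}{9311}\right) + \left(26 \left(-481\right) + 441\right)} = \frac{1}{\frac{499714}{9311} + \left(-12506 + 441\right)} = \frac{1}{\frac{499714}{9311} - 12065} = \frac{1}{- \frac{111837501}{9311}} = - \frac{9311}{111837501}$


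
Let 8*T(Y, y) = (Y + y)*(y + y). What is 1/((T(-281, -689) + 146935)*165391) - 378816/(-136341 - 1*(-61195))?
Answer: 19674062138907626/3902757733265505 ≈ 5.0411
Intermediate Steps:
T(Y, y) = y*(Y + y)/4 (T(Y, y) = ((Y + y)*(y + y))/8 = ((Y + y)*(2*y))/8 = (2*y*(Y + y))/8 = y*(Y + y)/4)
1/((T(-281, -689) + 146935)*165391) - 378816/(-136341 - 1*(-61195)) = 1/(((1/4)*(-689)*(-281 - 689) + 146935)*165391) - 378816/(-136341 - 1*(-61195)) = (1/165391)/((1/4)*(-689)*(-970) + 146935) - 378816/(-136341 + 61195) = (1/165391)/(334165/2 + 146935) - 378816/(-75146) = (1/165391)/(628035/2) - 378816*(-1/75146) = (2/628035)*(1/165391) + 189408/37573 = 2/103871336685 + 189408/37573 = 19674062138907626/3902757733265505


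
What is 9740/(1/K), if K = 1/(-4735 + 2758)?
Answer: -9740/1977 ≈ -4.9267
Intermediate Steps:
K = -1/1977 (K = 1/(-1977) = -1/1977 ≈ -0.00050582)
9740/(1/K) = 9740/(1/(-1/1977)) = 9740/(-1977) = 9740*(-1/1977) = -9740/1977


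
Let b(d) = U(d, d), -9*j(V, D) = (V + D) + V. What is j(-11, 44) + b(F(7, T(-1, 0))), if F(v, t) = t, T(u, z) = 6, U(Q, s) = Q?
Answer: 32/9 ≈ 3.5556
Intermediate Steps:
j(V, D) = -2*V/9 - D/9 (j(V, D) = -((V + D) + V)/9 = -((D + V) + V)/9 = -(D + 2*V)/9 = -2*V/9 - D/9)
b(d) = d
j(-11, 44) + b(F(7, T(-1, 0))) = (-2/9*(-11) - 1/9*44) + 6 = (22/9 - 44/9) + 6 = -22/9 + 6 = 32/9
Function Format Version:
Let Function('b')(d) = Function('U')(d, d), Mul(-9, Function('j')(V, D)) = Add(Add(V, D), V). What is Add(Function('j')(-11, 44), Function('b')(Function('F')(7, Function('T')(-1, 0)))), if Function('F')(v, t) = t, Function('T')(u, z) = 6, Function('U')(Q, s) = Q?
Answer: Rational(32, 9) ≈ 3.5556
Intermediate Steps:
Function('j')(V, D) = Add(Mul(Rational(-2, 9), V), Mul(Rational(-1, 9), D)) (Function('j')(V, D) = Mul(Rational(-1, 9), Add(Add(V, D), V)) = Mul(Rational(-1, 9), Add(Add(D, V), V)) = Mul(Rational(-1, 9), Add(D, Mul(2, V))) = Add(Mul(Rational(-2, 9), V), Mul(Rational(-1, 9), D)))
Function('b')(d) = d
Add(Function('j')(-11, 44), Function('b')(Function('F')(7, Function('T')(-1, 0)))) = Add(Add(Mul(Rational(-2, 9), -11), Mul(Rational(-1, 9), 44)), 6) = Add(Add(Rational(22, 9), Rational(-44, 9)), 6) = Add(Rational(-22, 9), 6) = Rational(32, 9)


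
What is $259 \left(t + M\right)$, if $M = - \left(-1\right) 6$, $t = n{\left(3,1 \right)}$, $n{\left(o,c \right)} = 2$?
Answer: $2072$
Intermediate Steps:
$t = 2$
$M = 6$ ($M = \left(-1\right) \left(-6\right) = 6$)
$259 \left(t + M\right) = 259 \left(2 + 6\right) = 259 \cdot 8 = 2072$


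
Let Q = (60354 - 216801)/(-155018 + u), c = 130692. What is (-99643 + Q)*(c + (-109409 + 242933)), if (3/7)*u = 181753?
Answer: -21251947860668352/807217 ≈ -2.6327e+10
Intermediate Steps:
u = 1272271/3 (u = (7/3)*181753 = 1272271/3 ≈ 4.2409e+5)
Q = -469341/807217 (Q = (60354 - 216801)/(-155018 + 1272271/3) = -156447/807217/3 = -156447*3/807217 = -469341/807217 ≈ -0.58143)
(-99643 + Q)*(c + (-109409 + 242933)) = (-99643 - 469341/807217)*(130692 + (-109409 + 242933)) = -80433992872*(130692 + 133524)/807217 = -80433992872/807217*264216 = -21251947860668352/807217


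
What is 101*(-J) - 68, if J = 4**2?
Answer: -1684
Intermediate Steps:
J = 16
101*(-J) - 68 = 101*(-1*16) - 68 = 101*(-16) - 68 = -1616 - 68 = -1684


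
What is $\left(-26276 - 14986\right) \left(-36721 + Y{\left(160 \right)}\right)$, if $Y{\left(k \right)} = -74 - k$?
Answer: $1524837210$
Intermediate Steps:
$\left(-26276 - 14986\right) \left(-36721 + Y{\left(160 \right)}\right) = \left(-26276 - 14986\right) \left(-36721 - 234\right) = - 41262 \left(-36721 - 234\right) = \left(-41262\right) \left(-36955\right) = 1524837210$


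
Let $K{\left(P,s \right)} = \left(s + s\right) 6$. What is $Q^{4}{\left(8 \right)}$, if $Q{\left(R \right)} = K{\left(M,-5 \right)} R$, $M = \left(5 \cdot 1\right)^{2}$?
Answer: $53084160000$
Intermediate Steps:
$M = 25$ ($M = 5^{2} = 25$)
$K{\left(P,s \right)} = 12 s$ ($K{\left(P,s \right)} = 2 s 6 = 12 s$)
$Q{\left(R \right)} = - 60 R$ ($Q{\left(R \right)} = 12 \left(-5\right) R = - 60 R$)
$Q^{4}{\left(8 \right)} = \left(\left(-60\right) 8\right)^{4} = \left(-480\right)^{4} = 53084160000$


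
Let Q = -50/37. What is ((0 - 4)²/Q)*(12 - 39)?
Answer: 7992/25 ≈ 319.68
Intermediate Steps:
Q = -50/37 (Q = -50*1/37 = -50/37 ≈ -1.3514)
((0 - 4)²/Q)*(12 - 39) = ((0 - 4)²/(-50/37))*(12 - 39) = ((-4)²*(-37/50))*(-27) = (16*(-37/50))*(-27) = -296/25*(-27) = 7992/25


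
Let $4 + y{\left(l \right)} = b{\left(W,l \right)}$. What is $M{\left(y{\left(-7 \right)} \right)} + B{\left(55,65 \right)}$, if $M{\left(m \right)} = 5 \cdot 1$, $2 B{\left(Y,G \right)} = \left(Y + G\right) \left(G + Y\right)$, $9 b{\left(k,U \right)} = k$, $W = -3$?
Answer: $7205$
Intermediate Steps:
$b{\left(k,U \right)} = \frac{k}{9}$
$y{\left(l \right)} = - \frac{13}{3}$ ($y{\left(l \right)} = -4 + \frac{1}{9} \left(-3\right) = -4 - \frac{1}{3} = - \frac{13}{3}$)
$B{\left(Y,G \right)} = \frac{\left(G + Y\right)^{2}}{2}$ ($B{\left(Y,G \right)} = \frac{\left(Y + G\right) \left(G + Y\right)}{2} = \frac{\left(G + Y\right) \left(G + Y\right)}{2} = \frac{\left(G + Y\right)^{2}}{2}$)
$M{\left(m \right)} = 5$
$M{\left(y{\left(-7 \right)} \right)} + B{\left(55,65 \right)} = 5 + \frac{\left(65 + 55\right)^{2}}{2} = 5 + \frac{120^{2}}{2} = 5 + \frac{1}{2} \cdot 14400 = 5 + 7200 = 7205$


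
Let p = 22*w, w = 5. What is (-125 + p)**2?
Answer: 225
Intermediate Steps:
p = 110 (p = 22*5 = 110)
(-125 + p)**2 = (-125 + 110)**2 = (-15)**2 = 225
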